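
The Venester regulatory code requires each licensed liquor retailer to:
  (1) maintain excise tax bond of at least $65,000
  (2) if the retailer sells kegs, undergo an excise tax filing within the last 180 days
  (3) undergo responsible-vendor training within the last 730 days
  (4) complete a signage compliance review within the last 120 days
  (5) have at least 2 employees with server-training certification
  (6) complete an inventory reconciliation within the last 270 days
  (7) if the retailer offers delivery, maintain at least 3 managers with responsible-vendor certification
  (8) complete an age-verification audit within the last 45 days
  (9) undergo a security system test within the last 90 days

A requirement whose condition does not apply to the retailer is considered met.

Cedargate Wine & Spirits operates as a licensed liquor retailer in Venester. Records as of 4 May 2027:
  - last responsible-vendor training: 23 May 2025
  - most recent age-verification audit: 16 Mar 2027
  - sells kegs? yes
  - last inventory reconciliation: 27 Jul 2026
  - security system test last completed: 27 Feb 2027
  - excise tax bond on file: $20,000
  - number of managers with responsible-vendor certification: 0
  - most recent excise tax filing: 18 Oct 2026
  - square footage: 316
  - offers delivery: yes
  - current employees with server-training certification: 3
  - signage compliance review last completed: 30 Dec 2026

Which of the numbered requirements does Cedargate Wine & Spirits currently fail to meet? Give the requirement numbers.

1, 2, 4, 6, 7, 8

1. excise tax bond $20,000 < $65,000 → not met
2. condition 'sells kegs' holds; excise tax filing 198 days ago vs limit 180 → not met
3. responsible-vendor training 711 days ago vs limit 730 → met
4. signage compliance review 125 days ago vs limit 120 → not met
5. employees with server-training certification 3 ≥ 2 → met
6. inventory reconciliation 281 days ago vs limit 270 → not met
7. condition 'offers delivery' holds; managers with responsible-vendor certification 0 < 3 → not met
8. age-verification audit 49 days ago vs limit 45 → not met
9. security system test 66 days ago vs limit 90 → met
Not met: 1, 2, 4, 6, 7, 8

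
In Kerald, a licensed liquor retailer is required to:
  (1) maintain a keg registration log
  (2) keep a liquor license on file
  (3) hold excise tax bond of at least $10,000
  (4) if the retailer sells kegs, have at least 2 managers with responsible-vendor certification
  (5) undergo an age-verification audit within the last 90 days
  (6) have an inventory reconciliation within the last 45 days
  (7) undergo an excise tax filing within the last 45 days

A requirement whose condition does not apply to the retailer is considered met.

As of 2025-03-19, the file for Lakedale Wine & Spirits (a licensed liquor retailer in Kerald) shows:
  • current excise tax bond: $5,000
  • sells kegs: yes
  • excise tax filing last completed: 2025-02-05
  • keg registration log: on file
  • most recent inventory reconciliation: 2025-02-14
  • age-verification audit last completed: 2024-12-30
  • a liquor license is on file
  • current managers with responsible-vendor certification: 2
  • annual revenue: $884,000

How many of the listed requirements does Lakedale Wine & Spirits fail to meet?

1

1. keg registration log present → met
2. liquor license present → met
3. excise tax bond $5,000 < $10,000 → not met
4. condition 'sells kegs' holds; managers with responsible-vendor certification 2 ≥ 2 → met
5. age-verification audit 79 days ago vs limit 90 → met
6. inventory reconciliation 33 days ago vs limit 45 → met
7. excise tax filing 42 days ago vs limit 45 → met
Not met: 1 of 7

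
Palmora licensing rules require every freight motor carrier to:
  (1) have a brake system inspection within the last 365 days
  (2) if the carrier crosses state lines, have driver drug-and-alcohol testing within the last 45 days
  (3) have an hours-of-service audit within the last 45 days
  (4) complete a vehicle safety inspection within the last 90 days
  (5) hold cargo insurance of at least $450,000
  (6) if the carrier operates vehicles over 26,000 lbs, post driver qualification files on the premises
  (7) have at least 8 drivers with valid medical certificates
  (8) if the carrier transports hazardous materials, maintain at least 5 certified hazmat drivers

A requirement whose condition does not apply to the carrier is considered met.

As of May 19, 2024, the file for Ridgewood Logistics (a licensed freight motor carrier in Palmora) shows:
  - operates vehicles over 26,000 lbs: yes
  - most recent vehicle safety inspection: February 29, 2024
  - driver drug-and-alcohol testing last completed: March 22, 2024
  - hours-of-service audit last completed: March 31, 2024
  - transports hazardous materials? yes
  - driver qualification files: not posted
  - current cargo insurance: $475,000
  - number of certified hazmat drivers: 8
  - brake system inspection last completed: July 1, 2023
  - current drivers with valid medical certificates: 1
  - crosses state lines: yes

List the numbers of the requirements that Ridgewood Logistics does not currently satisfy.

1. brake system inspection 323 days ago vs limit 365 → met
2. condition 'crosses state lines' holds; driver drug-and-alcohol testing 58 days ago vs limit 45 → not met
3. hours-of-service audit 49 days ago vs limit 45 → not met
4. vehicle safety inspection 80 days ago vs limit 90 → met
5. cargo insurance $475,000 ≥ $450,000 → met
6. condition 'operates vehicles over 26,000 lbs' holds; driver qualification files absent → not met
7. drivers with valid medical certificates 1 < 8 → not met
8. condition 'transports hazardous materials' holds; certified hazmat drivers 8 ≥ 5 → met
Not met: 2, 3, 6, 7

2, 3, 6, 7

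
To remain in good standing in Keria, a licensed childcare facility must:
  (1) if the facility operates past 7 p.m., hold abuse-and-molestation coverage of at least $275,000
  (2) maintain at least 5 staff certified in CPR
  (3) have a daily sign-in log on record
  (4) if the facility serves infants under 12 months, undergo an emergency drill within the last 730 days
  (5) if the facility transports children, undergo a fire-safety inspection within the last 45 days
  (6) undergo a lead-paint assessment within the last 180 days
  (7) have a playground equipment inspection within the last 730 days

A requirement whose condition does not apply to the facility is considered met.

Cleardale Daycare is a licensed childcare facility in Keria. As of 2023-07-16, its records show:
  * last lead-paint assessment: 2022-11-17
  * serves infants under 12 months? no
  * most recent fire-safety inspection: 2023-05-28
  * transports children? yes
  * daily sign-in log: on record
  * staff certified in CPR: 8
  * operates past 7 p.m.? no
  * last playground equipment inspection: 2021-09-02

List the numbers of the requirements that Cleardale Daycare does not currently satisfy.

5, 6

1. condition 'operates past 7 p.m.' does not hold → requirement n/a → met
2. staff certified in CPR 8 ≥ 5 → met
3. daily sign-in log present → met
4. condition 'serves infants under 12 months' does not hold → requirement n/a → met
5. condition 'transports children' holds; fire-safety inspection 49 days ago vs limit 45 → not met
6. lead-paint assessment 241 days ago vs limit 180 → not met
7. playground equipment inspection 682 days ago vs limit 730 → met
Not met: 5, 6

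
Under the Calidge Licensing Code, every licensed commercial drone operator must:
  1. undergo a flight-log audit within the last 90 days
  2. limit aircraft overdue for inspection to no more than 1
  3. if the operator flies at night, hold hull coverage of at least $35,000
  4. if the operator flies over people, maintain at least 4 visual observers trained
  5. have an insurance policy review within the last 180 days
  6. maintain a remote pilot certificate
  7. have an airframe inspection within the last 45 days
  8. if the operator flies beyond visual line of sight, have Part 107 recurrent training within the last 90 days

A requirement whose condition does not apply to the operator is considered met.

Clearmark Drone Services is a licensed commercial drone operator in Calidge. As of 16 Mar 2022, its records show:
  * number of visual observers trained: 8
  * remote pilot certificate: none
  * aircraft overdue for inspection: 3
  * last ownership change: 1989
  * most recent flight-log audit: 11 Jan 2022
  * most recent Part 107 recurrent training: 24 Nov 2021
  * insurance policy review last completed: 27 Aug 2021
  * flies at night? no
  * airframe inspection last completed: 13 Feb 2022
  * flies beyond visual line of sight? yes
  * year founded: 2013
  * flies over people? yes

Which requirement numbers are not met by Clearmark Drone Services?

2, 5, 6, 8

1. flight-log audit 64 days ago vs limit 90 → met
2. aircraft overdue for inspection 3 > 1 → not met
3. condition 'flies at night' does not hold → requirement n/a → met
4. condition 'flies over people' holds; visual observers trained 8 ≥ 4 → met
5. insurance policy review 201 days ago vs limit 180 → not met
6. remote pilot certificate absent → not met
7. airframe inspection 31 days ago vs limit 45 → met
8. condition 'flies beyond visual line of sight' holds; Part 107 recurrent training 112 days ago vs limit 90 → not met
Not met: 2, 5, 6, 8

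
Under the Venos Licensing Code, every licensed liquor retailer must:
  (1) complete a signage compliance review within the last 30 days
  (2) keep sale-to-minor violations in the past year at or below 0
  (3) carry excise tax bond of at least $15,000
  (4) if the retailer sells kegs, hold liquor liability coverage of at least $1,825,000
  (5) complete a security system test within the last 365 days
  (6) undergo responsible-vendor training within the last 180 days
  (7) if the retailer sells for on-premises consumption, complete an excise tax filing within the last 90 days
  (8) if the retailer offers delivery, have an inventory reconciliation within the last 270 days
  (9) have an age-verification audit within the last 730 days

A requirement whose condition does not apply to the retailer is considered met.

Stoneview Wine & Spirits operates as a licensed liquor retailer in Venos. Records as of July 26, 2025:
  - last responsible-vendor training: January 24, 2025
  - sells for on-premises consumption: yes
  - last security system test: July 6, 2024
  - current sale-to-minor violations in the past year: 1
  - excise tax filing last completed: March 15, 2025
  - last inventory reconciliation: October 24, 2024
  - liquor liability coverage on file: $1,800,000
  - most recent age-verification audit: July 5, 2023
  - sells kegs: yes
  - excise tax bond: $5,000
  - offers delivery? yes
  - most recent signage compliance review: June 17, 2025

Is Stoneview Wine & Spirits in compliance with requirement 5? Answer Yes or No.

No

5. security system test 385 days ago vs limit 365 → not met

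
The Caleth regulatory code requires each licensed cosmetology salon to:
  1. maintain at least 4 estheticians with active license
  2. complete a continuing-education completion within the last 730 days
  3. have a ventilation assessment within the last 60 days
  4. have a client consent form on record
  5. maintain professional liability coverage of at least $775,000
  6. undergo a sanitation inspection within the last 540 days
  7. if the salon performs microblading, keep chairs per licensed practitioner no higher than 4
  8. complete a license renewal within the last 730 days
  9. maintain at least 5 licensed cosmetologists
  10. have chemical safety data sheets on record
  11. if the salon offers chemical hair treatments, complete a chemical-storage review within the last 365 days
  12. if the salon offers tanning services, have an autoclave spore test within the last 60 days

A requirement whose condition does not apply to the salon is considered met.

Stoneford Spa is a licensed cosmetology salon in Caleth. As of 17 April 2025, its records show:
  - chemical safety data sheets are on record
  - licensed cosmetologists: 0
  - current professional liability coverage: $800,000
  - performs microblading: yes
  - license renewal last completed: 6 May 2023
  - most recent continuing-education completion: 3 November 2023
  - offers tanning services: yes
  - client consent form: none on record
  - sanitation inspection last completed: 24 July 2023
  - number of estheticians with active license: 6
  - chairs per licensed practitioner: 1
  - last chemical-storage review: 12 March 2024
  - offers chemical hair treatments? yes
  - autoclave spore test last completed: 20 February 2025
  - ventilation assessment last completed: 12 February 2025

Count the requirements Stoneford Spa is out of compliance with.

1. estheticians with active license 6 ≥ 4 → met
2. continuing-education completion 531 days ago vs limit 730 → met
3. ventilation assessment 64 days ago vs limit 60 → not met
4. client consent form absent → not met
5. professional liability coverage $800,000 ≥ $775,000 → met
6. sanitation inspection 633 days ago vs limit 540 → not met
7. condition 'performs microblading' holds; chairs per licensed practitioner 1 ≤ 4 → met
8. license renewal 712 days ago vs limit 730 → met
9. licensed cosmetologists 0 < 5 → not met
10. chemical safety data sheets present → met
11. condition 'offers chemical hair treatments' holds; chemical-storage review 401 days ago vs limit 365 → not met
12. condition 'offers tanning services' holds; autoclave spore test 56 days ago vs limit 60 → met
Not met: 5 of 12

5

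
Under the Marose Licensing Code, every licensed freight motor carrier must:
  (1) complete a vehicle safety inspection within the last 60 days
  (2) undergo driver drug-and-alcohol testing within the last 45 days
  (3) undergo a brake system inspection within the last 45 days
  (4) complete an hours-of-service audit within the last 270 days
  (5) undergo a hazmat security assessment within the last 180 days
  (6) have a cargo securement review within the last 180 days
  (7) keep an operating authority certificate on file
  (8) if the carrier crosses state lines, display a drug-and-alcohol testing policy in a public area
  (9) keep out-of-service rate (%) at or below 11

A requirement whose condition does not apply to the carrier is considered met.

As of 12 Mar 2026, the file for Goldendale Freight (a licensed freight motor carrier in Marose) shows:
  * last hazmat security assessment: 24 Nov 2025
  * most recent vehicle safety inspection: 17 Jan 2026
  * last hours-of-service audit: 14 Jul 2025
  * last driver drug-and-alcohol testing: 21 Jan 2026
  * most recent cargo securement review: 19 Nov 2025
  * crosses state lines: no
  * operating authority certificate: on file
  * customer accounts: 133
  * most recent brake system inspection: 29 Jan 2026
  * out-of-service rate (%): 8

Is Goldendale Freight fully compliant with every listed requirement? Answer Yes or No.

1. vehicle safety inspection 54 days ago vs limit 60 → met
2. driver drug-and-alcohol testing 50 days ago vs limit 45 → not met
3. brake system inspection 42 days ago vs limit 45 → met
4. hours-of-service audit 241 days ago vs limit 270 → met
5. hazmat security assessment 108 days ago vs limit 180 → met
6. cargo securement review 113 days ago vs limit 180 → met
7. operating authority certificate present → met
8. condition 'crosses state lines' does not hold → requirement n/a → met
9. out-of-service rate (%) 8 ≤ 11 → met
Not met: 2

No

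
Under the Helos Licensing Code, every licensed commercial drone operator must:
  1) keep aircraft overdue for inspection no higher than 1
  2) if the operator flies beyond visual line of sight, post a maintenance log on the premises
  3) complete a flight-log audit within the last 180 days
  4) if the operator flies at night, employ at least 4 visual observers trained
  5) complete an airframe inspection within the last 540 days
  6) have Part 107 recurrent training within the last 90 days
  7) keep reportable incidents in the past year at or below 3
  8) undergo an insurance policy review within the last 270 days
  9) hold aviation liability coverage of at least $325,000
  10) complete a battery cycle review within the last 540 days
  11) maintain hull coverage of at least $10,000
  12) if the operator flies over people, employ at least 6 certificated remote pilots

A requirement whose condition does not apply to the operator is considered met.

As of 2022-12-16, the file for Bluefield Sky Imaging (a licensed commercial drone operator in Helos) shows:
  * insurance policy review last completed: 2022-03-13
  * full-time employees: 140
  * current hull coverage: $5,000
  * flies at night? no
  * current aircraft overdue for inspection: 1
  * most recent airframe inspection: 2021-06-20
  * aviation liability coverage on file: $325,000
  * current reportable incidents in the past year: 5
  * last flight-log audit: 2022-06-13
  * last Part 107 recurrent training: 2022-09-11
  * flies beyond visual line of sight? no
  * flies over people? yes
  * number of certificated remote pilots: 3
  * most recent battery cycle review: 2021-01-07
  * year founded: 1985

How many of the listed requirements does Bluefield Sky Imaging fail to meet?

1. aircraft overdue for inspection 1 ≤ 1 → met
2. condition 'flies beyond visual line of sight' does not hold → requirement n/a → met
3. flight-log audit 186 days ago vs limit 180 → not met
4. condition 'flies at night' does not hold → requirement n/a → met
5. airframe inspection 544 days ago vs limit 540 → not met
6. Part 107 recurrent training 96 days ago vs limit 90 → not met
7. reportable incidents in the past year 5 > 3 → not met
8. insurance policy review 278 days ago vs limit 270 → not met
9. aviation liability coverage $325,000 ≥ $325,000 → met
10. battery cycle review 708 days ago vs limit 540 → not met
11. hull coverage $5,000 < $10,000 → not met
12. condition 'flies over people' holds; certificated remote pilots 3 < 6 → not met
Not met: 8 of 12

8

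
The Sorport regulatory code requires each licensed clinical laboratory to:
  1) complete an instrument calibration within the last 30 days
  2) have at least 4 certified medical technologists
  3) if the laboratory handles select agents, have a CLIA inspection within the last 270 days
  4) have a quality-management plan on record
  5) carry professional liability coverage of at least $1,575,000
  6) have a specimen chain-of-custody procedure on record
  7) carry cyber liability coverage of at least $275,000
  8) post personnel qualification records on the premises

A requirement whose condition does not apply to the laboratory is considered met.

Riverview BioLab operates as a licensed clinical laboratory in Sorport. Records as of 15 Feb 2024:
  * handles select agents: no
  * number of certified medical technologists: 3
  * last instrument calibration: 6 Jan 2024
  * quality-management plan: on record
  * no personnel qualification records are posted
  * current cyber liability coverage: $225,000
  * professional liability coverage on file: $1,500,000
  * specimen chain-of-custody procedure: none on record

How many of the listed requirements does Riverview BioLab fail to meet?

1. instrument calibration 40 days ago vs limit 30 → not met
2. certified medical technologists 3 < 4 → not met
3. condition 'handles select agents' does not hold → requirement n/a → met
4. quality-management plan present → met
5. professional liability coverage $1,500,000 < $1,575,000 → not met
6. specimen chain-of-custody procedure absent → not met
7. cyber liability coverage $225,000 < $275,000 → not met
8. personnel qualification records absent → not met
Not met: 6 of 8

6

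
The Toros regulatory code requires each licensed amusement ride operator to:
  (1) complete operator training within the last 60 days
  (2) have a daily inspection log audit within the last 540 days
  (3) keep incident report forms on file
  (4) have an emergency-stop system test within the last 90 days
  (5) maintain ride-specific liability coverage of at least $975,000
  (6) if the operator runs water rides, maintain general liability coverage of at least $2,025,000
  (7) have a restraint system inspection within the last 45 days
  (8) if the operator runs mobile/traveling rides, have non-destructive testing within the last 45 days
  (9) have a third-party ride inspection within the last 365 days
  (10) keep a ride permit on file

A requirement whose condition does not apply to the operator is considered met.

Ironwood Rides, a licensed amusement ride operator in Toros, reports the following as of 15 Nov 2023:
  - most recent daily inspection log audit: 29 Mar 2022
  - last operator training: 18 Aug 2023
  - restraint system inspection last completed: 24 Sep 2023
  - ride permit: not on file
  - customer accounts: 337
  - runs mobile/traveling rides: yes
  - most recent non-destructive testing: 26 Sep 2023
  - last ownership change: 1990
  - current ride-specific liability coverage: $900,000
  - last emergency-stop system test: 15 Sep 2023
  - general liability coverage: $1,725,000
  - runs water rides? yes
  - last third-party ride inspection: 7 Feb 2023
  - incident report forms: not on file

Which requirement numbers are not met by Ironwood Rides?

1, 2, 3, 5, 6, 7, 8, 10

1. operator training 89 days ago vs limit 60 → not met
2. daily inspection log audit 596 days ago vs limit 540 → not met
3. incident report forms absent → not met
4. emergency-stop system test 61 days ago vs limit 90 → met
5. ride-specific liability coverage $900,000 < $975,000 → not met
6. condition 'runs water rides' holds; general liability coverage $1,725,000 < $2,025,000 → not met
7. restraint system inspection 52 days ago vs limit 45 → not met
8. condition 'runs mobile/traveling rides' holds; non-destructive testing 50 days ago vs limit 45 → not met
9. third-party ride inspection 281 days ago vs limit 365 → met
10. ride permit absent → not met
Not met: 1, 2, 3, 5, 6, 7, 8, 10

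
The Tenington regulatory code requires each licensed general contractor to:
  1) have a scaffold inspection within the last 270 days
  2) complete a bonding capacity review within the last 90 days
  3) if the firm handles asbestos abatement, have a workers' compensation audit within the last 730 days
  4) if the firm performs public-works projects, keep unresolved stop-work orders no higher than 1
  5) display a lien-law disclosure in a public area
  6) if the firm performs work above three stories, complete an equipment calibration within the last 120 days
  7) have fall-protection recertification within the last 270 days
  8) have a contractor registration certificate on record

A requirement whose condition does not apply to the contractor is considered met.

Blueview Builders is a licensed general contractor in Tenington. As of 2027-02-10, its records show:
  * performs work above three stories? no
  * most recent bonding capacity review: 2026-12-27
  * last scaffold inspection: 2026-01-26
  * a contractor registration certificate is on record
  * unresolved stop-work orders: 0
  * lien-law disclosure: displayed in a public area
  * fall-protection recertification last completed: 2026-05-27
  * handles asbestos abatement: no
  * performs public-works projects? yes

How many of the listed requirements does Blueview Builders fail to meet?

1. scaffold inspection 380 days ago vs limit 270 → not met
2. bonding capacity review 45 days ago vs limit 90 → met
3. condition 'handles asbestos abatement' does not hold → requirement n/a → met
4. condition 'performs public-works projects' holds; unresolved stop-work orders 0 ≤ 1 → met
5. lien-law disclosure present → met
6. condition 'performs work above three stories' does not hold → requirement n/a → met
7. fall-protection recertification 259 days ago vs limit 270 → met
8. contractor registration certificate present → met
Not met: 1 of 8

1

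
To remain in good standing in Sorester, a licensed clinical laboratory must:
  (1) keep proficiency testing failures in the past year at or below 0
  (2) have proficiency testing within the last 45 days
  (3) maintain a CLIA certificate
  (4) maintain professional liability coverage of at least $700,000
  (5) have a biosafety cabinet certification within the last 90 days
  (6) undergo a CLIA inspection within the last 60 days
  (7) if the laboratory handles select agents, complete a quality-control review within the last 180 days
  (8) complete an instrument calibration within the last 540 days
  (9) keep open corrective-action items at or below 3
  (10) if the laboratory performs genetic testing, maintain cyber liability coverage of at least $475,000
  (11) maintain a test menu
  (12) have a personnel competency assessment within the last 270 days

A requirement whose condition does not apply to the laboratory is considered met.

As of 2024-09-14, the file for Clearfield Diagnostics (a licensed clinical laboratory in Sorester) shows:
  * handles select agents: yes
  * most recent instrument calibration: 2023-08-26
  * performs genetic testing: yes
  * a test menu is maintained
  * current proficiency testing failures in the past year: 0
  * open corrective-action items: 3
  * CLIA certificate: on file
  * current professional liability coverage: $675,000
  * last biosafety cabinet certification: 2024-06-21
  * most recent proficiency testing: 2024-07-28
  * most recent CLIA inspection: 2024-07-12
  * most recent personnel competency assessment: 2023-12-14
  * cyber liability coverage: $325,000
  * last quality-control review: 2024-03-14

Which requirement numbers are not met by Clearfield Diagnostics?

1. proficiency testing failures in the past year 0 ≤ 0 → met
2. proficiency testing 48 days ago vs limit 45 → not met
3. CLIA certificate present → met
4. professional liability coverage $675,000 < $700,000 → not met
5. biosafety cabinet certification 85 days ago vs limit 90 → met
6. CLIA inspection 64 days ago vs limit 60 → not met
7. condition 'handles select agents' holds; quality-control review 184 days ago vs limit 180 → not met
8. instrument calibration 385 days ago vs limit 540 → met
9. open corrective-action items 3 ≤ 3 → met
10. condition 'performs genetic testing' holds; cyber liability coverage $325,000 < $475,000 → not met
11. test menu present → met
12. personnel competency assessment 275 days ago vs limit 270 → not met
Not met: 2, 4, 6, 7, 10, 12

2, 4, 6, 7, 10, 12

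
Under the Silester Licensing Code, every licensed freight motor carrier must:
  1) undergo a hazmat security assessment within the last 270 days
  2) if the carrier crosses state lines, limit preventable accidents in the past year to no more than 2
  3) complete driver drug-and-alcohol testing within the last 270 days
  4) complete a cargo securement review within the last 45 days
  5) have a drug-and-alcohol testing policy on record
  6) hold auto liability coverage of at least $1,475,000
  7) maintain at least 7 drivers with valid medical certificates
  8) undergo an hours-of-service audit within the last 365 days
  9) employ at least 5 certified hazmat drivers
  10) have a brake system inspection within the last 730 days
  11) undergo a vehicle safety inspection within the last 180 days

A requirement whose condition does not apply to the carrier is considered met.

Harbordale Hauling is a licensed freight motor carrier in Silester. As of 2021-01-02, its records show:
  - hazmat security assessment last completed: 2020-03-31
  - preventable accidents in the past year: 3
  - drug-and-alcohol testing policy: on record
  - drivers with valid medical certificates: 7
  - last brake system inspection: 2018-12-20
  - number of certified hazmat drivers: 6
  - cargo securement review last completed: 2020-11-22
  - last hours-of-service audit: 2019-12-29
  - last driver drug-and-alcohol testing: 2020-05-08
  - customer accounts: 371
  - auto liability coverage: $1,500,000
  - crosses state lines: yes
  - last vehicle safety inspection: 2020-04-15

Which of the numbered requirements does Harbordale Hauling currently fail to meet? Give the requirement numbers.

1. hazmat security assessment 277 days ago vs limit 270 → not met
2. condition 'crosses state lines' holds; preventable accidents in the past year 3 > 2 → not met
3. driver drug-and-alcohol testing 239 days ago vs limit 270 → met
4. cargo securement review 41 days ago vs limit 45 → met
5. drug-and-alcohol testing policy present → met
6. auto liability coverage $1,500,000 ≥ $1,475,000 → met
7. drivers with valid medical certificates 7 ≥ 7 → met
8. hours-of-service audit 370 days ago vs limit 365 → not met
9. certified hazmat drivers 6 ≥ 5 → met
10. brake system inspection 744 days ago vs limit 730 → not met
11. vehicle safety inspection 262 days ago vs limit 180 → not met
Not met: 1, 2, 8, 10, 11

1, 2, 8, 10, 11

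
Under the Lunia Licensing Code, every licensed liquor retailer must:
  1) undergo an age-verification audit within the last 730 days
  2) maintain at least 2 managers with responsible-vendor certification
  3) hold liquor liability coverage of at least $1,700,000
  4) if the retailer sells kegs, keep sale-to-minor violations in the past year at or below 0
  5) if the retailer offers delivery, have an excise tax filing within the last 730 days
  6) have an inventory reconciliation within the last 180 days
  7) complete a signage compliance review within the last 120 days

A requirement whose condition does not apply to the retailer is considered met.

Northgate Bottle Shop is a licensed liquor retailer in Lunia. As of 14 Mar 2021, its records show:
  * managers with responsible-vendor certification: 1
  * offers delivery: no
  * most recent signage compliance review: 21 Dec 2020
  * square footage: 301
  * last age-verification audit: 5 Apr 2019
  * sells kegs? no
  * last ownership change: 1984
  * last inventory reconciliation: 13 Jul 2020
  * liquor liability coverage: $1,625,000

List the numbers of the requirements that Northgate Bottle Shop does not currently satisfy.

2, 3, 6

1. age-verification audit 709 days ago vs limit 730 → met
2. managers with responsible-vendor certification 1 < 2 → not met
3. liquor liability coverage $1,625,000 < $1,700,000 → not met
4. condition 'sells kegs' does not hold → requirement n/a → met
5. condition 'offers delivery' does not hold → requirement n/a → met
6. inventory reconciliation 244 days ago vs limit 180 → not met
7. signage compliance review 83 days ago vs limit 120 → met
Not met: 2, 3, 6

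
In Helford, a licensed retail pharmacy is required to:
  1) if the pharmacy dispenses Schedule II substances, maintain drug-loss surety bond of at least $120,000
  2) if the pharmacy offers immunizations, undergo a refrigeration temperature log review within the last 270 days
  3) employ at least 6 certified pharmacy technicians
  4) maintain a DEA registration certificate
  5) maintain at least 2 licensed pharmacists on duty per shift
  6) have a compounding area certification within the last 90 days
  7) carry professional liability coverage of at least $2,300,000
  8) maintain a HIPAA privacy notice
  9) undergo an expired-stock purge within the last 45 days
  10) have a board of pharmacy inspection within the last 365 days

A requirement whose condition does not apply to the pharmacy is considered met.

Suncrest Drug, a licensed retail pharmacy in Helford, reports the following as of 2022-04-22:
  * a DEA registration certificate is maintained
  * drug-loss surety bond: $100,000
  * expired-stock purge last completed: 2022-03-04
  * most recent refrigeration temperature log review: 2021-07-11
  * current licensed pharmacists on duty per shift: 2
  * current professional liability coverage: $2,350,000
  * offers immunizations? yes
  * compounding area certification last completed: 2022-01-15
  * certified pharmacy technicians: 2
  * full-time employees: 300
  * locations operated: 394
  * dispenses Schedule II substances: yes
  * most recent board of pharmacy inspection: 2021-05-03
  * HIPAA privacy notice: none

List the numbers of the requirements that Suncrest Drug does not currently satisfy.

1. condition 'dispenses Schedule II substances' holds; drug-loss surety bond $100,000 < $120,000 → not met
2. condition 'offers immunizations' holds; refrigeration temperature log review 285 days ago vs limit 270 → not met
3. certified pharmacy technicians 2 < 6 → not met
4. DEA registration certificate present → met
5. licensed pharmacists on duty per shift 2 ≥ 2 → met
6. compounding area certification 97 days ago vs limit 90 → not met
7. professional liability coverage $2,350,000 ≥ $2,300,000 → met
8. HIPAA privacy notice absent → not met
9. expired-stock purge 49 days ago vs limit 45 → not met
10. board of pharmacy inspection 354 days ago vs limit 365 → met
Not met: 1, 2, 3, 6, 8, 9

1, 2, 3, 6, 8, 9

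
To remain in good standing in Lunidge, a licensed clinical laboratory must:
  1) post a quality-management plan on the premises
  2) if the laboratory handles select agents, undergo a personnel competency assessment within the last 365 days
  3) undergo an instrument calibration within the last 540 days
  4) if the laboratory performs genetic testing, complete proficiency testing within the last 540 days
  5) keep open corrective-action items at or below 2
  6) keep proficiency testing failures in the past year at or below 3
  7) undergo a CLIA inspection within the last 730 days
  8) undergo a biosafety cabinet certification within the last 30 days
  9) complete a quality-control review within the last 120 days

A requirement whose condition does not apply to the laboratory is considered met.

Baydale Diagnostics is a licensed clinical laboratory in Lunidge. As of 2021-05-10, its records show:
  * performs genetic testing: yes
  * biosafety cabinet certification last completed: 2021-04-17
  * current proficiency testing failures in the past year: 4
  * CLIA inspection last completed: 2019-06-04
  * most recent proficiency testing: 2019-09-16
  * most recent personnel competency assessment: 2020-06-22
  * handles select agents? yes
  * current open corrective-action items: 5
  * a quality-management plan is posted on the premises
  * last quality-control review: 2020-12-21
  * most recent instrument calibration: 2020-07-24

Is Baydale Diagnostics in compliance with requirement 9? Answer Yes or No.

No

9. quality-control review 140 days ago vs limit 120 → not met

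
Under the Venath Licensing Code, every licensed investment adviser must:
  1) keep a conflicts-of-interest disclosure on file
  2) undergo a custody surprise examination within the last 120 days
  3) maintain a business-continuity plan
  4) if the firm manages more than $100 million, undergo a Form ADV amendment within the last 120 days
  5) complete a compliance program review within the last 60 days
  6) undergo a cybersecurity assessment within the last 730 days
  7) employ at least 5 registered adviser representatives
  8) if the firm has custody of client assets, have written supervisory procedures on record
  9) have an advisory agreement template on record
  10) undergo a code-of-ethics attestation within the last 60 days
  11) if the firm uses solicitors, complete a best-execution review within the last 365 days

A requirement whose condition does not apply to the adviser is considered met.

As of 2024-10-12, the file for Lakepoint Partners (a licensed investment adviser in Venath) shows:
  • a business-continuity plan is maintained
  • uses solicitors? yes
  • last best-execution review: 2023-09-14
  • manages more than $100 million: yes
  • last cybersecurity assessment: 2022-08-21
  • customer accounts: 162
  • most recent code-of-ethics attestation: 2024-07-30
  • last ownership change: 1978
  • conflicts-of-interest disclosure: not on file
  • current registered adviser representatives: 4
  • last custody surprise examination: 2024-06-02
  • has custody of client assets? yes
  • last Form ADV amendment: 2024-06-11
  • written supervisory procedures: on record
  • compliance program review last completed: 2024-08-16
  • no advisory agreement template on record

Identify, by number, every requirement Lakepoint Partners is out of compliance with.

1, 2, 4, 6, 7, 9, 10, 11

1. conflicts-of-interest disclosure absent → not met
2. custody surprise examination 132 days ago vs limit 120 → not met
3. business-continuity plan present → met
4. condition 'manages more than $100 million' holds; Form ADV amendment 123 days ago vs limit 120 → not met
5. compliance program review 57 days ago vs limit 60 → met
6. cybersecurity assessment 783 days ago vs limit 730 → not met
7. registered adviser representatives 4 < 5 → not met
8. condition 'has custody of client assets' holds; written supervisory procedures present → met
9. advisory agreement template absent → not met
10. code-of-ethics attestation 74 days ago vs limit 60 → not met
11. condition 'uses solicitors' holds; best-execution review 394 days ago vs limit 365 → not met
Not met: 1, 2, 4, 6, 7, 9, 10, 11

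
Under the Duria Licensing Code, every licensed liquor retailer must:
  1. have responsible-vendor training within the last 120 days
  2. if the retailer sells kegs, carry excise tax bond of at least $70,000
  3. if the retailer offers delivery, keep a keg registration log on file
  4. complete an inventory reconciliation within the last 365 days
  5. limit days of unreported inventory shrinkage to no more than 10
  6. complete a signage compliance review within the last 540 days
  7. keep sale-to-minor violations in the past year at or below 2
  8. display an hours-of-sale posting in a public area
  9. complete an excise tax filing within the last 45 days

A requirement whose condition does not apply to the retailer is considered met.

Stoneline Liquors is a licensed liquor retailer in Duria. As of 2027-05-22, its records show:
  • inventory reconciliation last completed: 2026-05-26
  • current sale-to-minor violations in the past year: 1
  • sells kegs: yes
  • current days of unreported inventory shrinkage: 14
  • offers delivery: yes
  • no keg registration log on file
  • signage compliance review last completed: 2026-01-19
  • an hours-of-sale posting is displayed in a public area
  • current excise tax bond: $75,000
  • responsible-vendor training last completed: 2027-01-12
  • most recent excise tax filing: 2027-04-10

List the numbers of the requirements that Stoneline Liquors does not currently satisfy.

1, 3, 5

1. responsible-vendor training 130 days ago vs limit 120 → not met
2. condition 'sells kegs' holds; excise tax bond $75,000 ≥ $70,000 → met
3. condition 'offers delivery' holds; keg registration log absent → not met
4. inventory reconciliation 361 days ago vs limit 365 → met
5. days of unreported inventory shrinkage 14 > 10 → not met
6. signage compliance review 488 days ago vs limit 540 → met
7. sale-to-minor violations in the past year 1 ≤ 2 → met
8. hours-of-sale posting present → met
9. excise tax filing 42 days ago vs limit 45 → met
Not met: 1, 3, 5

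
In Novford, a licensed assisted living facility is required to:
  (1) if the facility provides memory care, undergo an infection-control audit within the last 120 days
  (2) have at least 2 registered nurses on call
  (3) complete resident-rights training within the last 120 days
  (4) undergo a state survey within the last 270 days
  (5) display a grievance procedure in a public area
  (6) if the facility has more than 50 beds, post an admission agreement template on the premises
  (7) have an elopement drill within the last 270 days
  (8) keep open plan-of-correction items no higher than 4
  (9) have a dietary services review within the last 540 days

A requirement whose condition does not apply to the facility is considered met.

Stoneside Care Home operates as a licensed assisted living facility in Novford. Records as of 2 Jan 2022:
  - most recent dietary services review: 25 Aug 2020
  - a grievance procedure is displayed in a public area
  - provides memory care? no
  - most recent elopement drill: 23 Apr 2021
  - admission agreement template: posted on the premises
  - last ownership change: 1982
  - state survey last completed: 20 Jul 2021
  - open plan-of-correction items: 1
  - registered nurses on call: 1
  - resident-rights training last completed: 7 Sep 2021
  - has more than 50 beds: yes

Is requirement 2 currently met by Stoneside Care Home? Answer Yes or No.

2. registered nurses on call 1 < 2 → not met

No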